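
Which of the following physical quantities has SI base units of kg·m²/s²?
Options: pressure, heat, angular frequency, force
Checking the SI base units of each option:
  pressure (P = F/A): kg/(m·s²)  ✗
  heat (Q = mcΔT): kg·m²/s²  ✓ matches
  angular frequency (ω = 2πf): 1/s  ✗
  force (F = ma): kg·m/s²  ✗

Only heat has units kg·m²/s².

Answer: heat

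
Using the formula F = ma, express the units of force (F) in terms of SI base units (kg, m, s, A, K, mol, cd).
Units of each symbol in F = ma:
  m (mass): kg
  a (acceleration): m/s²

Multiplying the contributions: [kg] · [m/s²]
Adding exponents of each base unit: kg: 1, m: 1, s: -2
SI base units of force: kg·m/s²

Answer: kg·m/s²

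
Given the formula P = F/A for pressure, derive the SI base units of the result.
Units of each symbol in P = F/A:
  F (force): kg·m/s²
  A (area): m²  → in the denominator, contributes 1/m²

Multiplying the contributions: [kg·m/s²] · [1/m²]
Adding exponents of each base unit: kg: 1, m: -1, s: -2
SI base units of pressure: kg/(m·s²)

Answer: kg/(m·s²)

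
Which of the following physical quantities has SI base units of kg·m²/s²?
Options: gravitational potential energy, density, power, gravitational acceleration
Checking the SI base units of each option:
  gravitational potential energy (U = -GMm/r): kg·m²/s²  ✓ matches
  density (ρ = m/V): kg/m³  ✗
  power (P = W/t): kg·m²/s³  ✗
  gravitational acceleration (g = GM/r²): m/s²  ✗

Only gravitational potential energy has units kg·m²/s².

Answer: gravitational potential energy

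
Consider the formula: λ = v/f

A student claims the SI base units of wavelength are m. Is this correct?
Units of each symbol in λ = v/f:
  v (wave speed): m/s
  f (frequency): 1/s  → in the denominator, contributes s

Multiplying the contributions: [m/s] · [s]
Adding exponents of each base unit: m: 1
SI base units of wavelength: m

The claimed units m match the derived units, so the claim is correct.

Answer: Yes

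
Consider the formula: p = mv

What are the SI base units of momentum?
Units of each symbol in p = mv:
  m (mass): kg
  v (velocity): m/s

Multiplying the contributions: [kg] · [m/s]
Adding exponents of each base unit: kg: 1, m: 1, s: -1
SI base units of momentum: kg·m/s

Answer: kg·m/s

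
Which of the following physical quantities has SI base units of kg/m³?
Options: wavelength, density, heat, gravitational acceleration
Checking the SI base units of each option:
  wavelength (λ = v/f): m  ✗
  density (ρ = m/V): kg/m³  ✓ matches
  heat (Q = mcΔT): kg·m²/s²  ✗
  gravitational acceleration (g = GM/r²): m/s²  ✗

Only density has units kg/m³.

Answer: density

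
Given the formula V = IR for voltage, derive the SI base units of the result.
Units of each symbol in V = IR:
  I (current): A
  R (resistance, in ohms): kg·m²/(s³·A²)

Multiplying the contributions: [A] · [kg·m²/(s³·A²)]
Adding exponents of each base unit: kg: 1, m: 2, s: -3, A: -1
SI base units of voltage: kg·m²/(s³·A)

Answer: kg·m²/(s³·A)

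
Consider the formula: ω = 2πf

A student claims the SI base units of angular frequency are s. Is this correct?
Units of each symbol in ω = 2πf:
  f (frequency): 1/s
  The factor 2π is dimensionless.

Multiplying the contributions: [1/s]
Adding exponents of each base unit: s: -1
SI base units of angular frequency: 1/s

The claimed units s (exponents s: 1) do not match the derived units 1/s (exponents s: -1), so the claim is incorrect.

Answer: No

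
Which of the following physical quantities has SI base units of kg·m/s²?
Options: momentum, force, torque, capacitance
Checking the SI base units of each option:
  momentum (p = mv): kg·m/s  ✗
  force (F = ma): kg·m/s²  ✓ matches
  torque (τ = Fr): kg·m²/s²  ✗
  capacitance (C = Q/V): s⁴·A²/(kg·m²)  ✗

Only force has units kg·m/s².

Answer: force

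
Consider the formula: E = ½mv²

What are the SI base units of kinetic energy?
Units of each symbol in E = ½mv²:
  m (mass): kg
  v (speed): m/s  → to the power 2, contributes m²/s²
  The factor ½ is dimensionless.

Multiplying the contributions: [kg] · [m²/s²]
Adding exponents of each base unit: kg: 1, m: 2, s: -2
SI base units of kinetic energy: kg·m²/s²

Answer: kg·m²/s²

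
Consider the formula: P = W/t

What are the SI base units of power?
Units of each symbol in P = W/t:
  W (work): kg·m²/s²
  t (time): s  → in the denominator, contributes 1/s

Multiplying the contributions: [kg·m²/s²] · [1/s]
Adding exponents of each base unit: kg: 1, m: 2, s: -3
SI base units of power: kg·m²/s³

Answer: kg·m²/s³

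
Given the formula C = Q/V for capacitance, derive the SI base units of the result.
Units of each symbol in C = Q/V:
  Q (charge, in coulombs): s·A
  V (voltage, in volts): kg·m²/(s³·A)  → in the denominator, contributes s³·A/(kg·m²)

Multiplying the contributions: [s·A] · [s³·A/(kg·m²)]
Adding exponents of each base unit: kg: -1, m: -2, s: 4, A: 2
SI base units of capacitance: s⁴·A²/(kg·m²)

Answer: s⁴·A²/(kg·m²)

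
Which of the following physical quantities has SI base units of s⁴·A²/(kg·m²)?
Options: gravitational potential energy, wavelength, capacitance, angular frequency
Checking the SI base units of each option:
  gravitational potential energy (U = -GMm/r): kg·m²/s²  ✗
  wavelength (λ = v/f): m  ✗
  capacitance (C = Q/V): s⁴·A²/(kg·m²)  ✓ matches
  angular frequency (ω = 2πf): 1/s  ✗

Only capacitance has units s⁴·A²/(kg·m²).

Answer: capacitance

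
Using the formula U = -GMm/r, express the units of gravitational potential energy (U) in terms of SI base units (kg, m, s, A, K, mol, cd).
Units of each symbol in U = -GMm/r:
  G (gravitational constant): m³/(kg·s²)
  M (mass): kg
  m (mass): kg
  r (distance): m  → in the denominator, contributes 1/m
  The minus sign does not affect the units.

Multiplying the contributions: [m³/(kg·s²)] · [kg] · [kg] · [1/m]
Adding exponents of each base unit: kg: 1, m: 2, s: -2
SI base units of gravitational potential energy: kg·m²/s²

Answer: kg·m²/s²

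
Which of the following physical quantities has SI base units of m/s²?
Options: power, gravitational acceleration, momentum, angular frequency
Checking the SI base units of each option:
  power (P = W/t): kg·m²/s³  ✗
  gravitational acceleration (g = GM/r²): m/s²  ✓ matches
  momentum (p = mv): kg·m/s  ✗
  angular frequency (ω = 2πf): 1/s  ✗

Only gravitational acceleration has units m/s².

Answer: gravitational acceleration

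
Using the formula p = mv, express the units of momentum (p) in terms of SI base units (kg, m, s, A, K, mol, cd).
Units of each symbol in p = mv:
  m (mass): kg
  v (velocity): m/s

Multiplying the contributions: [kg] · [m/s]
Adding exponents of each base unit: kg: 1, m: 1, s: -1
SI base units of momentum: kg·m/s

Answer: kg·m/s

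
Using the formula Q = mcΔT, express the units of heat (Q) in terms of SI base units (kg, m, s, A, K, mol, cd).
Units of each symbol in Q = mcΔT:
  m (mass): kg
  c (specific heat capacity, in J/(kg·K)): m²/(s²·K)
  ΔT (temperature change): K

Multiplying the contributions: [kg] · [m²/(s²·K)] · [K]
Adding exponents of each base unit: kg: 1, m: 2, s: -2
SI base units of heat: kg·m²/s²

Answer: kg·m²/s²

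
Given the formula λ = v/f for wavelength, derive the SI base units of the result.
Units of each symbol in λ = v/f:
  v (wave speed): m/s
  f (frequency): 1/s  → in the denominator, contributes s

Multiplying the contributions: [m/s] · [s]
Adding exponents of each base unit: m: 1
SI base units of wavelength: m

Answer: m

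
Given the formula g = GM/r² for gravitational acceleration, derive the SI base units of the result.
Units of each symbol in g = GM/r²:
  G (gravitational constant): m³/(kg·s²)
  M (mass): kg
  r (distance): m  → to the power 2 in the denominator, contributes 1/m²

Multiplying the contributions: [m³/(kg·s²)] · [kg] · [1/m²]
Adding exponents of each base unit: m: 1, s: -2
SI base units of gravitational acceleration: m/s²

Answer: m/s²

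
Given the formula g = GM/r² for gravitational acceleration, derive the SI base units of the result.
Units of each symbol in g = GM/r²:
  G (gravitational constant): m³/(kg·s²)
  M (mass): kg
  r (distance): m  → to the power 2 in the denominator, contributes 1/m²

Multiplying the contributions: [m³/(kg·s²)] · [kg] · [1/m²]
Adding exponents of each base unit: m: 1, s: -2
SI base units of gravitational acceleration: m/s²

Answer: m/s²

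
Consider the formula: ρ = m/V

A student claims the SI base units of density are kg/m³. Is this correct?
Units of each symbol in ρ = m/V:
  m (mass): kg
  V (volume): m³  → in the denominator, contributes 1/m³

Multiplying the contributions: [kg] · [1/m³]
Adding exponents of each base unit: kg: 1, m: -3
SI base units of density: kg/m³

The claimed units kg/m³ match the derived units, so the claim is correct.

Answer: Yes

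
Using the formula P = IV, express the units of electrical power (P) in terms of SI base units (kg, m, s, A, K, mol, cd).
Units of each symbol in P = IV:
  I (current): A
  V (voltage, in volts): kg·m²/(s³·A)

Multiplying the contributions: [A] · [kg·m²/(s³·A)]
Adding exponents of each base unit: kg: 1, m: 2, s: -3
SI base units of electrical power: kg·m²/s³

Answer: kg·m²/s³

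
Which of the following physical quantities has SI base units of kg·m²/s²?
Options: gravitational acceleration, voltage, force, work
Checking the SI base units of each option:
  gravitational acceleration (g = GM/r²): m/s²  ✗
  voltage (V = IR): kg·m²/(s³·A)  ✗
  force (F = ma): kg·m/s²  ✗
  work (W = Fd): kg·m²/s²  ✓ matches

Only work has units kg·m²/s².

Answer: work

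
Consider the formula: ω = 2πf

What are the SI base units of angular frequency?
Units of each symbol in ω = 2πf:
  f (frequency): 1/s
  The factor 2π is dimensionless.

Multiplying the contributions: [1/s]
Adding exponents of each base unit: s: -1
SI base units of angular frequency: 1/s

Answer: 1/s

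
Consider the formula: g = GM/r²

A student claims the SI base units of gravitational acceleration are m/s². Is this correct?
Units of each symbol in g = GM/r²:
  G (gravitational constant): m³/(kg·s²)
  M (mass): kg
  r (distance): m  → to the power 2 in the denominator, contributes 1/m²

Multiplying the contributions: [m³/(kg·s²)] · [kg] · [1/m²]
Adding exponents of each base unit: m: 1, s: -2
SI base units of gravitational acceleration: m/s²

The claimed units m/s² match the derived units, so the claim is correct.

Answer: Yes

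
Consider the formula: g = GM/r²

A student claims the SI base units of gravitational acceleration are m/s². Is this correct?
Units of each symbol in g = GM/r²:
  G (gravitational constant): m³/(kg·s²)
  M (mass): kg
  r (distance): m  → to the power 2 in the denominator, contributes 1/m²

Multiplying the contributions: [m³/(kg·s²)] · [kg] · [1/m²]
Adding exponents of each base unit: m: 1, s: -2
SI base units of gravitational acceleration: m/s²

The claimed units m/s² match the derived units, so the claim is correct.

Answer: Yes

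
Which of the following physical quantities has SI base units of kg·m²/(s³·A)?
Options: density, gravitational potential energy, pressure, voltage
Checking the SI base units of each option:
  density (ρ = m/V): kg/m³  ✗
  gravitational potential energy (U = -GMm/r): kg·m²/s²  ✗
  pressure (P = F/A): kg/(m·s²)  ✗
  voltage (V = IR): kg·m²/(s³·A)  ✓ matches

Only voltage has units kg·m²/(s³·A).

Answer: voltage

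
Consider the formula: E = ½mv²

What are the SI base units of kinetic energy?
Units of each symbol in E = ½mv²:
  m (mass): kg
  v (speed): m/s  → to the power 2, contributes m²/s²
  The factor ½ is dimensionless.

Multiplying the contributions: [kg] · [m²/s²]
Adding exponents of each base unit: kg: 1, m: 2, s: -2
SI base units of kinetic energy: kg·m²/s²

Answer: kg·m²/s²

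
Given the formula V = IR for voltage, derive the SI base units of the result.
Units of each symbol in V = IR:
  I (current): A
  R (resistance, in ohms): kg·m²/(s³·A²)

Multiplying the contributions: [A] · [kg·m²/(s³·A²)]
Adding exponents of each base unit: kg: 1, m: 2, s: -3, A: -1
SI base units of voltage: kg·m²/(s³·A)

Answer: kg·m²/(s³·A)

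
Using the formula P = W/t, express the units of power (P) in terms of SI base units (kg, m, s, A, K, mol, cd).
Units of each symbol in P = W/t:
  W (work): kg·m²/s²
  t (time): s  → in the denominator, contributes 1/s

Multiplying the contributions: [kg·m²/s²] · [1/s]
Adding exponents of each base unit: kg: 1, m: 2, s: -3
SI base units of power: kg·m²/s³

Answer: kg·m²/s³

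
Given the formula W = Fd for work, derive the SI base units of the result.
Units of each symbol in W = Fd:
  F (force): kg·m/s²
  d (displacement): m

Multiplying the contributions: [kg·m/s²] · [m]
Adding exponents of each base unit: kg: 1, m: 2, s: -2
SI base units of work: kg·m²/s²

Answer: kg·m²/s²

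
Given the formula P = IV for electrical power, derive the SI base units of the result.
Units of each symbol in P = IV:
  I (current): A
  V (voltage, in volts): kg·m²/(s³·A)

Multiplying the contributions: [A] · [kg·m²/(s³·A)]
Adding exponents of each base unit: kg: 1, m: 2, s: -3
SI base units of electrical power: kg·m²/s³

Answer: kg·m²/s³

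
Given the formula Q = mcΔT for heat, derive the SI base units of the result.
Units of each symbol in Q = mcΔT:
  m (mass): kg
  c (specific heat capacity, in J/(kg·K)): m²/(s²·K)
  ΔT (temperature change): K

Multiplying the contributions: [kg] · [m²/(s²·K)] · [K]
Adding exponents of each base unit: kg: 1, m: 2, s: -2
SI base units of heat: kg·m²/s²

Answer: kg·m²/s²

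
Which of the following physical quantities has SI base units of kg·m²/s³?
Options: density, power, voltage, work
Checking the SI base units of each option:
  density (ρ = m/V): kg/m³  ✗
  power (P = W/t): kg·m²/s³  ✓ matches
  voltage (V = IR): kg·m²/(s³·A)  ✗
  work (W = Fd): kg·m²/s²  ✗

Only power has units kg·m²/s³.

Answer: power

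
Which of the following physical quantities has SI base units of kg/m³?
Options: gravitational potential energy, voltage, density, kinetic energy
Checking the SI base units of each option:
  gravitational potential energy (U = -GMm/r): kg·m²/s²  ✗
  voltage (V = IR): kg·m²/(s³·A)  ✗
  density (ρ = m/V): kg/m³  ✓ matches
  kinetic energy (E = ½mv²): kg·m²/s²  ✗

Only density has units kg/m³.

Answer: density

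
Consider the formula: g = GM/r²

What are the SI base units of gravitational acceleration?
Units of each symbol in g = GM/r²:
  G (gravitational constant): m³/(kg·s²)
  M (mass): kg
  r (distance): m  → to the power 2 in the denominator, contributes 1/m²

Multiplying the contributions: [m³/(kg·s²)] · [kg] · [1/m²]
Adding exponents of each base unit: m: 1, s: -2
SI base units of gravitational acceleration: m/s²

Answer: m/s²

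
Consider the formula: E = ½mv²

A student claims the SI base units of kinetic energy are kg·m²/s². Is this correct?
Units of each symbol in E = ½mv²:
  m (mass): kg
  v (speed): m/s  → to the power 2, contributes m²/s²
  The factor ½ is dimensionless.

Multiplying the contributions: [kg] · [m²/s²]
Adding exponents of each base unit: kg: 1, m: 2, s: -2
SI base units of kinetic energy: kg·m²/s²

The claimed units kg·m²/s² match the derived units, so the claim is correct.

Answer: Yes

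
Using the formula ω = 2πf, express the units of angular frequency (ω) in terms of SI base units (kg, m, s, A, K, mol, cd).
Units of each symbol in ω = 2πf:
  f (frequency): 1/s
  The factor 2π is dimensionless.

Multiplying the contributions: [1/s]
Adding exponents of each base unit: s: -1
SI base units of angular frequency: 1/s

Answer: 1/s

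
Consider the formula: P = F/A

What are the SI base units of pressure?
Units of each symbol in P = F/A:
  F (force): kg·m/s²
  A (area): m²  → in the denominator, contributes 1/m²

Multiplying the contributions: [kg·m/s²] · [1/m²]
Adding exponents of each base unit: kg: 1, m: -1, s: -2
SI base units of pressure: kg/(m·s²)

Answer: kg/(m·s²)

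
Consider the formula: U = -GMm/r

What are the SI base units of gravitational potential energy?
Units of each symbol in U = -GMm/r:
  G (gravitational constant): m³/(kg·s²)
  M (mass): kg
  m (mass): kg
  r (distance): m  → in the denominator, contributes 1/m
  The minus sign does not affect the units.

Multiplying the contributions: [m³/(kg·s²)] · [kg] · [kg] · [1/m]
Adding exponents of each base unit: kg: 1, m: 2, s: -2
SI base units of gravitational potential energy: kg·m²/s²

Answer: kg·m²/s²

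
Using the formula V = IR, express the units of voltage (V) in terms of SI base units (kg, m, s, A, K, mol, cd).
Units of each symbol in V = IR:
  I (current): A
  R (resistance, in ohms): kg·m²/(s³·A²)

Multiplying the contributions: [A] · [kg·m²/(s³·A²)]
Adding exponents of each base unit: kg: 1, m: 2, s: -3, A: -1
SI base units of voltage: kg·m²/(s³·A)

Answer: kg·m²/(s³·A)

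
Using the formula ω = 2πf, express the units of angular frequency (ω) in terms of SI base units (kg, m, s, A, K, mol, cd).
Units of each symbol in ω = 2πf:
  f (frequency): 1/s
  The factor 2π is dimensionless.

Multiplying the contributions: [1/s]
Adding exponents of each base unit: s: -1
SI base units of angular frequency: 1/s

Answer: 1/s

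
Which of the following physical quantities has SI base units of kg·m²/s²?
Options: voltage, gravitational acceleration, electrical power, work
Checking the SI base units of each option:
  voltage (V = IR): kg·m²/(s³·A)  ✗
  gravitational acceleration (g = GM/r²): m/s²  ✗
  electrical power (P = IV): kg·m²/s³  ✗
  work (W = Fd): kg·m²/s²  ✓ matches

Only work has units kg·m²/s².

Answer: work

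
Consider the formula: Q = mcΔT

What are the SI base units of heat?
Units of each symbol in Q = mcΔT:
  m (mass): kg
  c (specific heat capacity, in J/(kg·K)): m²/(s²·K)
  ΔT (temperature change): K

Multiplying the contributions: [kg] · [m²/(s²·K)] · [K]
Adding exponents of each base unit: kg: 1, m: 2, s: -2
SI base units of heat: kg·m²/s²

Answer: kg·m²/s²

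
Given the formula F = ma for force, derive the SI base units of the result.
Units of each symbol in F = ma:
  m (mass): kg
  a (acceleration): m/s²

Multiplying the contributions: [kg] · [m/s²]
Adding exponents of each base unit: kg: 1, m: 1, s: -2
SI base units of force: kg·m/s²

Answer: kg·m/s²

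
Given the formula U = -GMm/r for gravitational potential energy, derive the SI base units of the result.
Units of each symbol in U = -GMm/r:
  G (gravitational constant): m³/(kg·s²)
  M (mass): kg
  m (mass): kg
  r (distance): m  → in the denominator, contributes 1/m
  The minus sign does not affect the units.

Multiplying the contributions: [m³/(kg·s²)] · [kg] · [kg] · [1/m]
Adding exponents of each base unit: kg: 1, m: 2, s: -2
SI base units of gravitational potential energy: kg·m²/s²

Answer: kg·m²/s²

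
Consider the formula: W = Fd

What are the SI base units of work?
Units of each symbol in W = Fd:
  F (force): kg·m/s²
  d (displacement): m

Multiplying the contributions: [kg·m/s²] · [m]
Adding exponents of each base unit: kg: 1, m: 2, s: -2
SI base units of work: kg·m²/s²

Answer: kg·m²/s²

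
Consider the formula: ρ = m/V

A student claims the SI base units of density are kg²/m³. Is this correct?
Units of each symbol in ρ = m/V:
  m (mass): kg
  V (volume): m³  → in the denominator, contributes 1/m³

Multiplying the contributions: [kg] · [1/m³]
Adding exponents of each base unit: kg: 1, m: -3
SI base units of density: kg/m³

The claimed units kg²/m³ (exponents kg: 2, m: -3) do not match the derived units kg/m³ (exponents kg: 1, m: -3), so the claim is incorrect.

Answer: No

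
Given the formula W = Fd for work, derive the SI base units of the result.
Units of each symbol in W = Fd:
  F (force): kg·m/s²
  d (displacement): m

Multiplying the contributions: [kg·m/s²] · [m]
Adding exponents of each base unit: kg: 1, m: 2, s: -2
SI base units of work: kg·m²/s²

Answer: kg·m²/s²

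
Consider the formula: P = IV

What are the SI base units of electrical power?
Units of each symbol in P = IV:
  I (current): A
  V (voltage, in volts): kg·m²/(s³·A)

Multiplying the contributions: [A] · [kg·m²/(s³·A)]
Adding exponents of each base unit: kg: 1, m: 2, s: -3
SI base units of electrical power: kg·m²/s³

Answer: kg·m²/s³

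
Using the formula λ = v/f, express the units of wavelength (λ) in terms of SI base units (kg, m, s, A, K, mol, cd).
Units of each symbol in λ = v/f:
  v (wave speed): m/s
  f (frequency): 1/s  → in the denominator, contributes s

Multiplying the contributions: [m/s] · [s]
Adding exponents of each base unit: m: 1
SI base units of wavelength: m

Answer: m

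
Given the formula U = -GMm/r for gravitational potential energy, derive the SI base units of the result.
Units of each symbol in U = -GMm/r:
  G (gravitational constant): m³/(kg·s²)
  M (mass): kg
  m (mass): kg
  r (distance): m  → in the denominator, contributes 1/m
  The minus sign does not affect the units.

Multiplying the contributions: [m³/(kg·s²)] · [kg] · [kg] · [1/m]
Adding exponents of each base unit: kg: 1, m: 2, s: -2
SI base units of gravitational potential energy: kg·m²/s²

Answer: kg·m²/s²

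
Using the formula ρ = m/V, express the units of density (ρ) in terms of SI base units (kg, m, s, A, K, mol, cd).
Units of each symbol in ρ = m/V:
  m (mass): kg
  V (volume): m³  → in the denominator, contributes 1/m³

Multiplying the contributions: [kg] · [1/m³]
Adding exponents of each base unit: kg: 1, m: -3
SI base units of density: kg/m³

Answer: kg/m³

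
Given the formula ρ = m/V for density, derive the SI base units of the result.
Units of each symbol in ρ = m/V:
  m (mass): kg
  V (volume): m³  → in the denominator, contributes 1/m³

Multiplying the contributions: [kg] · [1/m³]
Adding exponents of each base unit: kg: 1, m: -3
SI base units of density: kg/m³

Answer: kg/m³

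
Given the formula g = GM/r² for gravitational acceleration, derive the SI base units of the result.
Units of each symbol in g = GM/r²:
  G (gravitational constant): m³/(kg·s²)
  M (mass): kg
  r (distance): m  → to the power 2 in the denominator, contributes 1/m²

Multiplying the contributions: [m³/(kg·s²)] · [kg] · [1/m²]
Adding exponents of each base unit: m: 1, s: -2
SI base units of gravitational acceleration: m/s²

Answer: m/s²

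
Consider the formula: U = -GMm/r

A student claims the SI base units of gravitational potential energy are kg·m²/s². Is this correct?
Units of each symbol in U = -GMm/r:
  G (gravitational constant): m³/(kg·s²)
  M (mass): kg
  m (mass): kg
  r (distance): m  → in the denominator, contributes 1/m
  The minus sign does not affect the units.

Multiplying the contributions: [m³/(kg·s²)] · [kg] · [kg] · [1/m]
Adding exponents of each base unit: kg: 1, m: 2, s: -2
SI base units of gravitational potential energy: kg·m²/s²

The claimed units kg·m²/s² match the derived units, so the claim is correct.

Answer: Yes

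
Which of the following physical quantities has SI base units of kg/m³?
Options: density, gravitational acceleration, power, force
Checking the SI base units of each option:
  density (ρ = m/V): kg/m³  ✓ matches
  gravitational acceleration (g = GM/r²): m/s²  ✗
  power (P = W/t): kg·m²/s³  ✗
  force (F = ma): kg·m/s²  ✗

Only density has units kg/m³.

Answer: density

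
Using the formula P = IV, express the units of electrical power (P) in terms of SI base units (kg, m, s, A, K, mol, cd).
Units of each symbol in P = IV:
  I (current): A
  V (voltage, in volts): kg·m²/(s³·A)

Multiplying the contributions: [A] · [kg·m²/(s³·A)]
Adding exponents of each base unit: kg: 1, m: 2, s: -3
SI base units of electrical power: kg·m²/s³

Answer: kg·m²/s³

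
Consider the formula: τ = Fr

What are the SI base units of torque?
Units of each symbol in τ = Fr:
  F (force): kg·m/s²
  r (lever arm): m

Multiplying the contributions: [kg·m/s²] · [m]
Adding exponents of each base unit: kg: 1, m: 2, s: -2
SI base units of torque: kg·m²/s²

Answer: kg·m²/s²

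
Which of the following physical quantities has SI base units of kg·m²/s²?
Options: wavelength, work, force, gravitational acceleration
Checking the SI base units of each option:
  wavelength (λ = v/f): m  ✗
  work (W = Fd): kg·m²/s²  ✓ matches
  force (F = ma): kg·m/s²  ✗
  gravitational acceleration (g = GM/r²): m/s²  ✗

Only work has units kg·m²/s².

Answer: work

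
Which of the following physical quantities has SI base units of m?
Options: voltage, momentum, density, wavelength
Checking the SI base units of each option:
  voltage (V = IR): kg·m²/(s³·A)  ✗
  momentum (p = mv): kg·m/s  ✗
  density (ρ = m/V): kg/m³  ✗
  wavelength (λ = v/f): m  ✓ matches

Only wavelength has units m.

Answer: wavelength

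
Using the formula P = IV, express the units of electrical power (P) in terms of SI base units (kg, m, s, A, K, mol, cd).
Units of each symbol in P = IV:
  I (current): A
  V (voltage, in volts): kg·m²/(s³·A)

Multiplying the contributions: [A] · [kg·m²/(s³·A)]
Adding exponents of each base unit: kg: 1, m: 2, s: -3
SI base units of electrical power: kg·m²/s³

Answer: kg·m²/s³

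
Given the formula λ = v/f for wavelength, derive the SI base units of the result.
Units of each symbol in λ = v/f:
  v (wave speed): m/s
  f (frequency): 1/s  → in the denominator, contributes s

Multiplying the contributions: [m/s] · [s]
Adding exponents of each base unit: m: 1
SI base units of wavelength: m

Answer: m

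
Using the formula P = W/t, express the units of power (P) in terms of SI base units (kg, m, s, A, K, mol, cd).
Units of each symbol in P = W/t:
  W (work): kg·m²/s²
  t (time): s  → in the denominator, contributes 1/s

Multiplying the contributions: [kg·m²/s²] · [1/s]
Adding exponents of each base unit: kg: 1, m: 2, s: -3
SI base units of power: kg·m²/s³

Answer: kg·m²/s³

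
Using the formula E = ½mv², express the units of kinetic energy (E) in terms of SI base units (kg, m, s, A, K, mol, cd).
Units of each symbol in E = ½mv²:
  m (mass): kg
  v (speed): m/s  → to the power 2, contributes m²/s²
  The factor ½ is dimensionless.

Multiplying the contributions: [kg] · [m²/s²]
Adding exponents of each base unit: kg: 1, m: 2, s: -2
SI base units of kinetic energy: kg·m²/s²

Answer: kg·m²/s²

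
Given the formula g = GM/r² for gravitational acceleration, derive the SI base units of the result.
Units of each symbol in g = GM/r²:
  G (gravitational constant): m³/(kg·s²)
  M (mass): kg
  r (distance): m  → to the power 2 in the denominator, contributes 1/m²

Multiplying the contributions: [m³/(kg·s²)] · [kg] · [1/m²]
Adding exponents of each base unit: m: 1, s: -2
SI base units of gravitational acceleration: m/s²

Answer: m/s²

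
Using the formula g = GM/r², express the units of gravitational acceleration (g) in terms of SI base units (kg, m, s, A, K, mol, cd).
Units of each symbol in g = GM/r²:
  G (gravitational constant): m³/(kg·s²)
  M (mass): kg
  r (distance): m  → to the power 2 in the denominator, contributes 1/m²

Multiplying the contributions: [m³/(kg·s²)] · [kg] · [1/m²]
Adding exponents of each base unit: m: 1, s: -2
SI base units of gravitational acceleration: m/s²

Answer: m/s²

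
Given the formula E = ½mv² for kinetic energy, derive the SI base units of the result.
Units of each symbol in E = ½mv²:
  m (mass): kg
  v (speed): m/s  → to the power 2, contributes m²/s²
  The factor ½ is dimensionless.

Multiplying the contributions: [kg] · [m²/s²]
Adding exponents of each base unit: kg: 1, m: 2, s: -2
SI base units of kinetic energy: kg·m²/s²

Answer: kg·m²/s²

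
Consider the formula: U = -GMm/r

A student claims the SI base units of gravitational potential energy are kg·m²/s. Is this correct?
Units of each symbol in U = -GMm/r:
  G (gravitational constant): m³/(kg·s²)
  M (mass): kg
  m (mass): kg
  r (distance): m  → in the denominator, contributes 1/m
  The minus sign does not affect the units.

Multiplying the contributions: [m³/(kg·s²)] · [kg] · [kg] · [1/m]
Adding exponents of each base unit: kg: 1, m: 2, s: -2
SI base units of gravitational potential energy: kg·m²/s²

The claimed units kg·m²/s (exponents kg: 1, m: 2, s: -1) do not match the derived units kg·m²/s² (exponents kg: 1, m: 2, s: -2), so the claim is incorrect.

Answer: No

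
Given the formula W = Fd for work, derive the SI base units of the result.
Units of each symbol in W = Fd:
  F (force): kg·m/s²
  d (displacement): m

Multiplying the contributions: [kg·m/s²] · [m]
Adding exponents of each base unit: kg: 1, m: 2, s: -2
SI base units of work: kg·m²/s²

Answer: kg·m²/s²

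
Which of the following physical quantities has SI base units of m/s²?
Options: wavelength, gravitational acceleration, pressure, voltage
Checking the SI base units of each option:
  wavelength (λ = v/f): m  ✗
  gravitational acceleration (g = GM/r²): m/s²  ✓ matches
  pressure (P = F/A): kg/(m·s²)  ✗
  voltage (V = IR): kg·m²/(s³·A)  ✗

Only gravitational acceleration has units m/s².

Answer: gravitational acceleration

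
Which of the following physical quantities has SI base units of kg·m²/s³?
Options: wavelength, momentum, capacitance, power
Checking the SI base units of each option:
  wavelength (λ = v/f): m  ✗
  momentum (p = mv): kg·m/s  ✗
  capacitance (C = Q/V): s⁴·A²/(kg·m²)  ✗
  power (P = W/t): kg·m²/s³  ✓ matches

Only power has units kg·m²/s³.

Answer: power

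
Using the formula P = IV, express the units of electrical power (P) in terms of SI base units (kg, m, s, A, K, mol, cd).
Units of each symbol in P = IV:
  I (current): A
  V (voltage, in volts): kg·m²/(s³·A)

Multiplying the contributions: [A] · [kg·m²/(s³·A)]
Adding exponents of each base unit: kg: 1, m: 2, s: -3
SI base units of electrical power: kg·m²/s³

Answer: kg·m²/s³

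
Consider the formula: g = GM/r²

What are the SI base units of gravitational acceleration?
Units of each symbol in g = GM/r²:
  G (gravitational constant): m³/(kg·s²)
  M (mass): kg
  r (distance): m  → to the power 2 in the denominator, contributes 1/m²

Multiplying the contributions: [m³/(kg·s²)] · [kg] · [1/m²]
Adding exponents of each base unit: m: 1, s: -2
SI base units of gravitational acceleration: m/s²

Answer: m/s²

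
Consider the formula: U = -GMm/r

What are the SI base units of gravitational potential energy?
Units of each symbol in U = -GMm/r:
  G (gravitational constant): m³/(kg·s²)
  M (mass): kg
  m (mass): kg
  r (distance): m  → in the denominator, contributes 1/m
  The minus sign does not affect the units.

Multiplying the contributions: [m³/(kg·s²)] · [kg] · [kg] · [1/m]
Adding exponents of each base unit: kg: 1, m: 2, s: -2
SI base units of gravitational potential energy: kg·m²/s²

Answer: kg·m²/s²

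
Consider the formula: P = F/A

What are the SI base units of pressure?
Units of each symbol in P = F/A:
  F (force): kg·m/s²
  A (area): m²  → in the denominator, contributes 1/m²

Multiplying the contributions: [kg·m/s²] · [1/m²]
Adding exponents of each base unit: kg: 1, m: -1, s: -2
SI base units of pressure: kg/(m·s²)

Answer: kg/(m·s²)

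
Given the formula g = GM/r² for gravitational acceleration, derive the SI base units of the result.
Units of each symbol in g = GM/r²:
  G (gravitational constant): m³/(kg·s²)
  M (mass): kg
  r (distance): m  → to the power 2 in the denominator, contributes 1/m²

Multiplying the contributions: [m³/(kg·s²)] · [kg] · [1/m²]
Adding exponents of each base unit: m: 1, s: -2
SI base units of gravitational acceleration: m/s²

Answer: m/s²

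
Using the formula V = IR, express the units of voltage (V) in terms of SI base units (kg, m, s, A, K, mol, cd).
Units of each symbol in V = IR:
  I (current): A
  R (resistance, in ohms): kg·m²/(s³·A²)

Multiplying the contributions: [A] · [kg·m²/(s³·A²)]
Adding exponents of each base unit: kg: 1, m: 2, s: -3, A: -1
SI base units of voltage: kg·m²/(s³·A)

Answer: kg·m²/(s³·A)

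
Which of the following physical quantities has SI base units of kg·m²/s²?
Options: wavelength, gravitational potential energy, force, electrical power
Checking the SI base units of each option:
  wavelength (λ = v/f): m  ✗
  gravitational potential energy (U = -GMm/r): kg·m²/s²  ✓ matches
  force (F = ma): kg·m/s²  ✗
  electrical power (P = IV): kg·m²/s³  ✗

Only gravitational potential energy has units kg·m²/s².

Answer: gravitational potential energy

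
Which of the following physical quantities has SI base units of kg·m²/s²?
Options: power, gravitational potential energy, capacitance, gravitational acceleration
Checking the SI base units of each option:
  power (P = W/t): kg·m²/s³  ✗
  gravitational potential energy (U = -GMm/r): kg·m²/s²  ✓ matches
  capacitance (C = Q/V): s⁴·A²/(kg·m²)  ✗
  gravitational acceleration (g = GM/r²): m/s²  ✗

Only gravitational potential energy has units kg·m²/s².

Answer: gravitational potential energy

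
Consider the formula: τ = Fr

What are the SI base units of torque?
Units of each symbol in τ = Fr:
  F (force): kg·m/s²
  r (lever arm): m

Multiplying the contributions: [kg·m/s²] · [m]
Adding exponents of each base unit: kg: 1, m: 2, s: -2
SI base units of torque: kg·m²/s²

Answer: kg·m²/s²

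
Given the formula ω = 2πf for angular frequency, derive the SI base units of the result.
Units of each symbol in ω = 2πf:
  f (frequency): 1/s
  The factor 2π is dimensionless.

Multiplying the contributions: [1/s]
Adding exponents of each base unit: s: -1
SI base units of angular frequency: 1/s

Answer: 1/s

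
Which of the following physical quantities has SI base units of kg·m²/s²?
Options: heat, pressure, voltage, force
Checking the SI base units of each option:
  heat (Q = mcΔT): kg·m²/s²  ✓ matches
  pressure (P = F/A): kg/(m·s²)  ✗
  voltage (V = IR): kg·m²/(s³·A)  ✗
  force (F = ma): kg·m/s²  ✗

Only heat has units kg·m²/s².

Answer: heat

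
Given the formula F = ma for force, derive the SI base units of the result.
Units of each symbol in F = ma:
  m (mass): kg
  a (acceleration): m/s²

Multiplying the contributions: [kg] · [m/s²]
Adding exponents of each base unit: kg: 1, m: 1, s: -2
SI base units of force: kg·m/s²

Answer: kg·m/s²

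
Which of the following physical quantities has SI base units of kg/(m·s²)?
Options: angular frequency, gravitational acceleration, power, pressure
Checking the SI base units of each option:
  angular frequency (ω = 2πf): 1/s  ✗
  gravitational acceleration (g = GM/r²): m/s²  ✗
  power (P = W/t): kg·m²/s³  ✗
  pressure (P = F/A): kg/(m·s²)  ✓ matches

Only pressure has units kg/(m·s²).

Answer: pressure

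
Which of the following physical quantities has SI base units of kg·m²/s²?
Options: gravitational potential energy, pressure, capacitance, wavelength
Checking the SI base units of each option:
  gravitational potential energy (U = -GMm/r): kg·m²/s²  ✓ matches
  pressure (P = F/A): kg/(m·s²)  ✗
  capacitance (C = Q/V): s⁴·A²/(kg·m²)  ✗
  wavelength (λ = v/f): m  ✗

Only gravitational potential energy has units kg·m²/s².

Answer: gravitational potential energy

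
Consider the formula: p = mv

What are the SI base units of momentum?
Units of each symbol in p = mv:
  m (mass): kg
  v (velocity): m/s

Multiplying the contributions: [kg] · [m/s]
Adding exponents of each base unit: kg: 1, m: 1, s: -1
SI base units of momentum: kg·m/s

Answer: kg·m/s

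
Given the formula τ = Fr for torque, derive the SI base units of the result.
Units of each symbol in τ = Fr:
  F (force): kg·m/s²
  r (lever arm): m

Multiplying the contributions: [kg·m/s²] · [m]
Adding exponents of each base unit: kg: 1, m: 2, s: -2
SI base units of torque: kg·m²/s²

Answer: kg·m²/s²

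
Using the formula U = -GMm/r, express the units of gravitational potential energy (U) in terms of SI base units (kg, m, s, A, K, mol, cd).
Units of each symbol in U = -GMm/r:
  G (gravitational constant): m³/(kg·s²)
  M (mass): kg
  m (mass): kg
  r (distance): m  → in the denominator, contributes 1/m
  The minus sign does not affect the units.

Multiplying the contributions: [m³/(kg·s²)] · [kg] · [kg] · [1/m]
Adding exponents of each base unit: kg: 1, m: 2, s: -2
SI base units of gravitational potential energy: kg·m²/s²

Answer: kg·m²/s²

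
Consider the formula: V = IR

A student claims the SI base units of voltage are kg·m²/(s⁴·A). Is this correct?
Units of each symbol in V = IR:
  I (current): A
  R (resistance, in ohms): kg·m²/(s³·A²)

Multiplying the contributions: [A] · [kg·m²/(s³·A²)]
Adding exponents of each base unit: kg: 1, m: 2, s: -3, A: -1
SI base units of voltage: kg·m²/(s³·A)

The claimed units kg·m²/(s⁴·A) (exponents kg: 1, m: 2, s: -4, A: -1) do not match the derived units kg·m²/(s³·A) (exponents kg: 1, m: 2, s: -3, A: -1), so the claim is incorrect.

Answer: No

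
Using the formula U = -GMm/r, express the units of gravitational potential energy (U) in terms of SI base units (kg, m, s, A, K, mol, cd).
Units of each symbol in U = -GMm/r:
  G (gravitational constant): m³/(kg·s²)
  M (mass): kg
  m (mass): kg
  r (distance): m  → in the denominator, contributes 1/m
  The minus sign does not affect the units.

Multiplying the contributions: [m³/(kg·s²)] · [kg] · [kg] · [1/m]
Adding exponents of each base unit: kg: 1, m: 2, s: -2
SI base units of gravitational potential energy: kg·m²/s²

Answer: kg·m²/s²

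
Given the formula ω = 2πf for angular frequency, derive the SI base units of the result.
Units of each symbol in ω = 2πf:
  f (frequency): 1/s
  The factor 2π is dimensionless.

Multiplying the contributions: [1/s]
Adding exponents of each base unit: s: -1
SI base units of angular frequency: 1/s

Answer: 1/s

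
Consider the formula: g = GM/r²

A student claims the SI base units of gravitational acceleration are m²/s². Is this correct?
Units of each symbol in g = GM/r²:
  G (gravitational constant): m³/(kg·s²)
  M (mass): kg
  r (distance): m  → to the power 2 in the denominator, contributes 1/m²

Multiplying the contributions: [m³/(kg·s²)] · [kg] · [1/m²]
Adding exponents of each base unit: m: 1, s: -2
SI base units of gravitational acceleration: m/s²

The claimed units m²/s² (exponents m: 2, s: -2) do not match the derived units m/s² (exponents m: 1, s: -2), so the claim is incorrect.

Answer: No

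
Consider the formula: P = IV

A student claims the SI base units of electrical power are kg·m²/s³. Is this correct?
Units of each symbol in P = IV:
  I (current): A
  V (voltage, in volts): kg·m²/(s³·A)

Multiplying the contributions: [A] · [kg·m²/(s³·A)]
Adding exponents of each base unit: kg: 1, m: 2, s: -3
SI base units of electrical power: kg·m²/s³

The claimed units kg·m²/s³ match the derived units, so the claim is correct.

Answer: Yes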